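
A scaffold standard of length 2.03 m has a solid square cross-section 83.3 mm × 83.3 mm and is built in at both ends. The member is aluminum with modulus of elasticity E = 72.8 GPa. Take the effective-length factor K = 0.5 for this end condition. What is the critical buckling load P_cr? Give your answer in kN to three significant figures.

I = a⁴/12 = 83.3⁴/12 = 4.012×10^6 mm⁴
I = 4.012×10^6 mm⁴ = 4.012×10^-6 m⁴
Effective length L_e = K·L = 0.5 × 2.03 = 1.015 m
P_cr = π²EI / L_e² = π² × 72.8×10⁹ × 4.012×10^-6 / 1.015² = 2.798×10^6 N

P_cr ≈ 2800 kN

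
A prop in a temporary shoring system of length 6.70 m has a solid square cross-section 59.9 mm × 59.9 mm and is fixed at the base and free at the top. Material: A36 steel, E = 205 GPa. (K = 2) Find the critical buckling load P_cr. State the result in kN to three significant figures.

I = a⁴/12 = 59.9⁴/12 = 1.073×10^6 mm⁴
I = 1.073×10^6 mm⁴ = 1.073×10^-6 m⁴
Effective length L_e = K·L = 2 × 6.70 = 13.40 m
P_cr = π²EI / L_e² = π² × 205×10⁹ × 1.073×10^-6 / 13.40² = 1.209×10^4 N

P_cr ≈ 12.1 kN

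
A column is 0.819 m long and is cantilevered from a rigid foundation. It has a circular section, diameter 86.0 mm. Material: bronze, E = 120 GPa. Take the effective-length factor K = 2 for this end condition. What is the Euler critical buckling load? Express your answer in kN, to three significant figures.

P_cr ≈ 1190 kN

I = πd⁴/64 = π×86.0⁴/64 = 2.685×10^6 mm⁴
I = 2.685×10^6 mm⁴ = 2.685×10^-6 m⁴
Effective length L_e = K·L = 2 × 0.819 = 1.638 m
P_cr = π²EI / L_e² = π² × 120×10⁹ × 2.685×10^-6 / 1.638² = 1.185×10^6 N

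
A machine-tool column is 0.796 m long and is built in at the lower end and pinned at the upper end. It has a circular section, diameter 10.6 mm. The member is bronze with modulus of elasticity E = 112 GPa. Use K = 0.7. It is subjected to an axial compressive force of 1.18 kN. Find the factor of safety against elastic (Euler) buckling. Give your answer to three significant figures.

I = πd⁴/64 = π×10.6⁴/64 = 619.7 mm⁴
I = 619.7 mm⁴ = 6.197×10^-10 m⁴
Effective length L_e = K·L = 0.7 × 0.796 = 0.5572 m
P_cr = π²EI / L_e² = π² × 112×10⁹ × 6.197×10^-10 / 0.5572² = 2.206×10^3 N
Factor of safety n = P_cr / P = 2.2064 / 1.18 = 1.87

n ≈ 1.87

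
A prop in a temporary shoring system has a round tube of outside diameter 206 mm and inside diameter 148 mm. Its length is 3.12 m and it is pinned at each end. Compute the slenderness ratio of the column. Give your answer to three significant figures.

λ ≈ 49.2

d_o = 206 mm, d_i = 148 mm
I = π(d_o⁴ − d_i⁴)/64 = π(206⁴ − 148.0⁴)/64 = 6.485×10^7 mm⁴
A = 1.613×10^4 mm²;  r_min = √(I/A) = √(6.485×10^7/1.613×10^4) = 63.41 mm
L_e = K·L = 1 × 3.12 m = 3.120 m = 3120.0 mm
λ = L_e / r_min = 3120.0 / 63.41 = 49.2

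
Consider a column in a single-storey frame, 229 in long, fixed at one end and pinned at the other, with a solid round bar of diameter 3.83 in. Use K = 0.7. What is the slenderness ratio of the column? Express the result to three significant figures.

For a solid circle r = d/4 = 3.83/4 = 0.9575 in
L_e = K·L = 0.7 × 229 = 160.3 in
λ = L_e / r_min = 160.30 / 0.9575 = 167

λ ≈ 167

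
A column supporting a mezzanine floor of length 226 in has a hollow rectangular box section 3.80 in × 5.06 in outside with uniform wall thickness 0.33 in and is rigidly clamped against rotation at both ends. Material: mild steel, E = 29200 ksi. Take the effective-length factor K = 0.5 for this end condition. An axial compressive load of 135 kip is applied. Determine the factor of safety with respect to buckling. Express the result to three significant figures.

n ≈ 1.97

Inner dimensions: h_i = 5.06 − 2×0.33 = 4.400 in, b_i = 3.80 − 2×0.33 = 3.140 in
Weak-axis I_min = (h_o·b_o³ − h_i·b_i³)/12 with b_o = 3.80, b_i = 3.140 in (shorter outer/inner sides).
I_min = (5.06×3.80³ − 4.400×3.140³)/12 = 11.79 in⁴
Effective length L_e = K·L = 0.5 × 226 = 113.0 in
P_cr = π²EI / L_e² = π² × 29200×10³ × 11.79 / 113.0² = 2.660×10^5 lb
Factor of safety n = P_cr / P = 266.01 / 135 = 1.97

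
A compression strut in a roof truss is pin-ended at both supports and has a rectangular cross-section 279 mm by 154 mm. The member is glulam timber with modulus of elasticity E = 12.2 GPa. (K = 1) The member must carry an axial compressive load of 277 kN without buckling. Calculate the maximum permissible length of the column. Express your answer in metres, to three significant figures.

Buckling occurs about the weak axis: I_min = h·b³/12 with b = 154 mm (the shorter side).
I_min = 279×154³/12 = 8.492×10^7 mm⁴
I = 8.492×10^-5 m⁴
At the buckling limit P_cr = P = 2.770×10^5 N
From P_cr = π²EI/(K·L)²:  L = (1/K)·√(π²EI/P_cr) = (1/1)·√(π²×1.22×10^10×8.492×10^-5/2.770×10^5)
L = 6.08 m

L_max ≈ 6.08 m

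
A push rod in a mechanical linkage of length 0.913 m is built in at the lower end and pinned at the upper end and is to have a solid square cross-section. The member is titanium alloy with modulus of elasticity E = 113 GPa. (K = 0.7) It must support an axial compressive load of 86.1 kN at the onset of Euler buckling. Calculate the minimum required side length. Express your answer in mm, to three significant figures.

L_e = K·L = 0.7 × 0.913 = 0.6391 m
Required I = P_cr·L_e²/(π²E) = 8.610×10^4 × 0.6391² / (π² × 1.13×10^11) = 3.153×10^-8 m⁴
I_req = 3.153×10^4 mm⁴
Solid square: I = a⁴/12  ⇒  a = (12I)^(1/4) = (12×3.153×10^4)^(1/4) = 24.8 mm

a ≈ 24.8 mm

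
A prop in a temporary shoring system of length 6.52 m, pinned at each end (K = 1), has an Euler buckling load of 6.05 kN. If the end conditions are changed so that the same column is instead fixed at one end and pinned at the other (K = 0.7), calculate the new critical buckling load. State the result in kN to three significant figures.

P_cr ≈ 12.3 kN

P_cr ∝ 1/K², so P_cr,new = P_cr,old × (K_old/K_new)² = 6.05 × (1/0.7)²
= 6.05 × 2.041 = 12.3 kN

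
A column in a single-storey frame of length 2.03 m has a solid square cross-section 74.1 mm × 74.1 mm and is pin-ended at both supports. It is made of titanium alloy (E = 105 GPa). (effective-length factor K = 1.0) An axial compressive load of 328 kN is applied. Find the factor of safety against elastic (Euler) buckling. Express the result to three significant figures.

n ≈ 1.93

I = a⁴/12 = 74.1⁴/12 = 2.512×10^6 mm⁴
I = 2.512×10^6 mm⁴ = 2.512×10^-6 m⁴
Effective length L_e = K·L = 1 × 2.03 = 2.030 m
P_cr = π²EI / L_e² = π² × 105×10⁹ × 2.512×10^-6 / 2.030² = 6.318×10^5 N
Factor of safety n = P_cr / P = 631.81 / 328 = 1.93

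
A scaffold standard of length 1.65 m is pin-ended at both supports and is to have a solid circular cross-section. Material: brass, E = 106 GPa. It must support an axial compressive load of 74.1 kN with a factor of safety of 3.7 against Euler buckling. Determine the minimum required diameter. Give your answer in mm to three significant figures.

d ≈ 61.7 mm

Required P_cr = n·P = 3.7 × 74.1 = 274.2 kN
L_e = K·L = 1 × 1.65 = 1.650 m
Required I = P_cr·L_e²/(π²E) = 2.742×10^5 × 1.650² / (π² × 1.06×10^11) = 7.135×10^-7 m⁴
I_req = 7.135×10^5 mm⁴
Solid circle: I = πd⁴/64  ⇒  d = (64I/π)^(1/4) = (64×7.135×10^5/π)^(1/4) = 61.7 mm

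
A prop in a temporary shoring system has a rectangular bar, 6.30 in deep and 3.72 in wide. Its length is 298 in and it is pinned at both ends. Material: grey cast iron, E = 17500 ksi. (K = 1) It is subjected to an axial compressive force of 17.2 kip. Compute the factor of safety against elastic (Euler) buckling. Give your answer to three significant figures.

Buckling occurs about the weak axis: I_min = h·b³/12 with b = 3.72 in (the shorter side).
I_min = 6.30×3.72³/12 = 27.03 in⁴
Effective length L_e = K·L = 1 × 298 = 298.0 in
P_cr = π²EI / L_e² = π² × 17500×10³ × 27.03 / 298.0² = 5.256×10^4 lb
Factor of safety n = P_cr / P = 52.565 / 17.2 = 3.06

n ≈ 3.06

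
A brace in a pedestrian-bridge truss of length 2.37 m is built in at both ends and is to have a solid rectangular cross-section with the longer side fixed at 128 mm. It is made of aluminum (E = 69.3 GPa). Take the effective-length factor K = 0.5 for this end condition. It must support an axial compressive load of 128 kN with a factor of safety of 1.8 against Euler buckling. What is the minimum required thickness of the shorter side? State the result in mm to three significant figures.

b ≈ 35.4 mm

Required P_cr = n·P = 1.8 × 128 = 230.4 kN
L_e = K·L = 0.5 × 2.37 = 1.185 m
Required I = P_cr·L_e²/(π²E) = 2.304×10^5 × 1.185² / (π² × 6.93×10^10) = 4.730×10^-7 m⁴
I_req = 4.730×10^5 mm⁴
Rectangle, weak axis: I_min = h·b³/12 with h = 128 mm fixed  ⇒  b = (12I/h)^(1/3) = 35.4 mm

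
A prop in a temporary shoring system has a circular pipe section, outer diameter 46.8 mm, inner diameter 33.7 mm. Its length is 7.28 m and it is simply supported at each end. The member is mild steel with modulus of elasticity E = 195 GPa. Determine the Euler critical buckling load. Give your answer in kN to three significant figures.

P_cr ≈ 6.25 kN

d_o = 46.8 mm, d_i = 33.7 mm
I = π(d_o⁴ − d_i⁴)/64 = π(46.8⁴ − 33.70⁴)/64 = 1.722×10^5 mm⁴
I = 1.722×10^5 mm⁴ = 1.722×10^-7 m⁴
Effective length L_e = K·L = 1 × 7.28 = 7.280 m
P_cr = π²EI / L_e² = π² × 195×10⁹ × 1.722×10^-7 / 7.280² = 6.252×10^3 N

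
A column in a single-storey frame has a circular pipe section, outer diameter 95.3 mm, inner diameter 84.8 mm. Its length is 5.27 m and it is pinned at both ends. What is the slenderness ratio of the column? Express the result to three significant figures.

d_o = 95.3 mm, d_i = 84.8 mm
I = π(d_o⁴ − d_i⁴)/64 = π(95.3⁴ − 84.80⁴)/64 = 1.511×10^6 mm⁴
A = 1.485×10^3 mm²;  r_min = √(I/A) = √(1.511×10^6/1.485×10^3) = 31.89 mm
L_e = K·L = 1 × 5.27 m = 5.270 m = 5270.0 mm
λ = L_e / r_min = 5270.0 / 31.89 = 165

λ ≈ 165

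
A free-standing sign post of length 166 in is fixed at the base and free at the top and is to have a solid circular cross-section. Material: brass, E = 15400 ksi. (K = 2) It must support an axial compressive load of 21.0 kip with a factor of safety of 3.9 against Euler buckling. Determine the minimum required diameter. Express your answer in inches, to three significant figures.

d ≈ 5.90 in

Required P_cr = n·P = 3.9 × 21.0 = 81.90 kip
L_e = K·L = 2 × 166 = 332.0 in
Required I = P_cr·L_e²/(π²E) = 8.190×10^4 × 332.0² / (π² × 1.54×10^7) = 59.39 in⁴
Solid circle: I = πd⁴/64  ⇒  d = (64I/π)^(1/4) = (64×59.39/π)^(1/4) = 5.90 in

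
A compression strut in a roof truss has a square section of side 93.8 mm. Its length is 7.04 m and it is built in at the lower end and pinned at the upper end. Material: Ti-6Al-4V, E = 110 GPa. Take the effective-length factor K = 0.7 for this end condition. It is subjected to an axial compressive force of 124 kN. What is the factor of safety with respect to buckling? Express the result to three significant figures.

n ≈ 2.33

I = a⁴/12 = 93.8⁴/12 = 6.451×10^6 mm⁴
I = 6.451×10^6 mm⁴ = 6.451×10^-6 m⁴
Effective length L_e = K·L = 0.7 × 7.04 = 4.928 m
P_cr = π²EI / L_e² = π² × 110×10⁹ × 6.451×10^-6 / 4.928² = 2.884×10^5 N
Factor of safety n = P_cr / P = 288.39 / 124 = 2.33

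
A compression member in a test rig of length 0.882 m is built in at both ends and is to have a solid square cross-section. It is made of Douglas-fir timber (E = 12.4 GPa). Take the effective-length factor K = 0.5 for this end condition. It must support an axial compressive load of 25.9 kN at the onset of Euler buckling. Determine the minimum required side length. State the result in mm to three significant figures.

a ≈ 26.5 mm

L_e = K·L = 0.5 × 0.882 = 0.4410 m
Required I = P_cr·L_e²/(π²E) = 2.590×10^4 × 0.4410² / (π² × 1.24×10^10) = 4.116×10^-8 m⁴
I_req = 4.116×10^4 mm⁴
Solid square: I = a⁴/12  ⇒  a = (12I)^(1/4) = (12×4.116×10^4)^(1/4) = 26.5 mm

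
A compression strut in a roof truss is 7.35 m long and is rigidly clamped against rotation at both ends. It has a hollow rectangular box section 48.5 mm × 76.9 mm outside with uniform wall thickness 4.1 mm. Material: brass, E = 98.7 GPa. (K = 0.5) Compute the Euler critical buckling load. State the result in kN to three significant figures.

Inner dimensions: h_i = 76.9 − 2×4.1 = 68.70 mm, b_i = 48.5 − 2×4.1 = 40.30 mm
Weak-axis I_min = (h_o·b_o³ − h_i·b_i³)/12 with b_o = 48.5, b_i = 40.30 mm (shorter outer/inner sides).
I_min = (76.9×48.5³ − 68.70×40.30³)/12 = 3.564×10^5 mm⁴
I = 3.564×10^5 mm⁴ = 3.564×10^-7 m⁴
Effective length L_e = K·L = 0.5 × 7.35 = 3.675 m
P_cr = π²EI / L_e² = π² × 98.7×10⁹ × 3.564×10^-7 / 3.675² = 2.571×10^4 N

P_cr ≈ 25.7 kN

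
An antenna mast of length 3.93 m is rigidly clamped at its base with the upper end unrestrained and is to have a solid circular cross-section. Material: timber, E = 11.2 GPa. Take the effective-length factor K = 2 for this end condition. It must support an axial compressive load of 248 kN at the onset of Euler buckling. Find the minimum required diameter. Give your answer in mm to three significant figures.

L_e = K·L = 2 × 3.93 = 7.860 m
Required I = P_cr·L_e²/(π²E) = 2.480×10^5 × 7.860² / (π² × 1.12×10^10) = 1.386×10^-4 m⁴
I_req = 1.386×10^8 mm⁴
Solid circle: I = πd⁴/64  ⇒  d = (64I/π)^(1/4) = (64×1.386×10^8/π)^(1/4) = 231 mm

d ≈ 231 mm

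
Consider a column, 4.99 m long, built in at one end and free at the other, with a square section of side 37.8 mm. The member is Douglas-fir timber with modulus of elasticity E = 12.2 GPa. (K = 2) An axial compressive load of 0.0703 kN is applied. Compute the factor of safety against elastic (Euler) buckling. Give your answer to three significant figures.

n ≈ 2.93

I = a⁴/12 = 37.8⁴/12 = 1.701×10^5 mm⁴
I = 1.701×10^5 mm⁴ = 1.701×10^-7 m⁴
Effective length L_e = K·L = 2 × 4.99 = 9.980 m
P_cr = π²EI / L_e² = π² × 12.2×10⁹ × 1.701×10^-7 / 9.980² = 205.7 N
Factor of safety n = P_cr / P = 0.20568 / 0.0703 = 2.93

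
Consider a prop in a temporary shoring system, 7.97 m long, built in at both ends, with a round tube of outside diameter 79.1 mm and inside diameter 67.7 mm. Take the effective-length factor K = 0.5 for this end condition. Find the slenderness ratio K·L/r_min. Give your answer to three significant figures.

d_o = 79.1 mm, d_i = 67.7 mm
I = π(d_o⁴ − d_i⁴)/64 = π(79.1⁴ − 67.70⁴)/64 = 8.905×10^5 mm⁴
A = 1.314×10^3 mm²;  r_min = √(I/A) = √(8.905×10^5/1.314×10^3) = 26.03 mm
L_e = K·L = 0.5 × 7.97 m = 3.985 m = 3985.0 mm
λ = L_e / r_min = 3985.0 / 26.03 = 153

λ ≈ 153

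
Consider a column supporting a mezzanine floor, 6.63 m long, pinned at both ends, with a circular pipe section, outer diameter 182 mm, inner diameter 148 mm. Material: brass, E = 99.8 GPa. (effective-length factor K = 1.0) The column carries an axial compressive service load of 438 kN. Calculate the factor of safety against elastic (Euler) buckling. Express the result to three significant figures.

n ≈ 1.55

d_o = 182 mm, d_i = 148 mm
I = π(d_o⁴ − d_i⁴)/64 = π(182⁴ − 148.0⁴)/64 = 3.031×10^7 mm⁴
I = 3.031×10^7 mm⁴ = 3.031×10^-5 m⁴
Effective length L_e = K·L = 1 × 6.63 = 6.630 m
P_cr = π²EI / L_e² = π² × 99.8×10⁹ × 3.031×10^-5 / 6.630² = 6.791×10^5 N
Factor of safety n = P_cr / P = 679.12 / 438 = 1.55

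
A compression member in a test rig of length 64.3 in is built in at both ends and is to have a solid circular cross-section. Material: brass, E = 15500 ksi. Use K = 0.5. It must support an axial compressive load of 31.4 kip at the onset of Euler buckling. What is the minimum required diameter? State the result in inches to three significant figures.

d ≈ 1.44 in

L_e = K·L = 0.5 × 64.3 = 32.15 in
Required I = P_cr·L_e²/(π²E) = 3.140×10^4 × 32.15² / (π² × 1.55×10^7) = 0.2122 in⁴
Solid circle: I = πd⁴/64  ⇒  d = (64I/π)^(1/4) = (64×0.2122/π)^(1/4) = 1.44 in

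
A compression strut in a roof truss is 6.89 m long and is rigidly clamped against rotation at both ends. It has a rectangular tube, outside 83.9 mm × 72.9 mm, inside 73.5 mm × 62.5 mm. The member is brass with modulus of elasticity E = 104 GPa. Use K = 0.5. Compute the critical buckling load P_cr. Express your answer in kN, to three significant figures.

Weak-axis I_min = (h_o·b_o³ − h_i·b_i³)/12 with b_o = 72.9, b_i = 62.50 mm (shorter outer/inner sides).
I_min = (83.9×72.9³ − 73.50×62.50³)/12 = 1.213×10^6 mm⁴
I = 1.213×10^6 mm⁴ = 1.213×10^-6 m⁴
Effective length L_e = K·L = 0.5 × 6.89 = 3.445 m
P_cr = π²EI / L_e² = π² × 104×10⁹ × 1.213×10^-6 / 3.445² = 1.049×10^5 N

P_cr ≈ 105 kN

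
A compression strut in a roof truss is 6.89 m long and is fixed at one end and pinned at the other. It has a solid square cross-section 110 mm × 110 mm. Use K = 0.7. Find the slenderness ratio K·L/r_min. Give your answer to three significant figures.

For a square r = a/√12 = 110/√12 = 31.75 mm
L_e = K·L = 0.7 × 6.89 m = 4.823 m = 4823.0 mm
λ = L_e / r_min = 4823.0 / 31.75 = 152

λ ≈ 152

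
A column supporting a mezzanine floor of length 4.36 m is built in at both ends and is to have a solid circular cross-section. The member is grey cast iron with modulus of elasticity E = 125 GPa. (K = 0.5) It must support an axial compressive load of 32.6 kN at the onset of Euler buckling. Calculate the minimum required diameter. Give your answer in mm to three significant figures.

d ≈ 40.0 mm

L_e = K·L = 0.5 × 4.36 = 2.180 m
Required I = P_cr·L_e²/(π²E) = 3.260×10^4 × 2.180² / (π² × 1.25×10^11) = 1.256×10^-7 m⁴
I_req = 1.256×10^5 mm⁴
Solid circle: I = πd⁴/64  ⇒  d = (64I/π)^(1/4) = (64×1.256×10^5/π)^(1/4) = 40.0 mm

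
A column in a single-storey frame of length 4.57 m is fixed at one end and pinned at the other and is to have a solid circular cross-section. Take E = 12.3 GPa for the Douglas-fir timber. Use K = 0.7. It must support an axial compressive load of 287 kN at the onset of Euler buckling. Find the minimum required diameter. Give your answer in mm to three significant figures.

L_e = K·L = 0.7 × 4.57 = 3.199 m
Required I = P_cr·L_e²/(π²E) = 2.870×10^5 × 3.199² / (π² × 1.23×10^10) = 2.419×10^-5 m⁴
I_req = 2.419×10^7 mm⁴
Solid circle: I = πd⁴/64  ⇒  d = (64I/π)^(1/4) = (64×2.419×10^7/π)^(1/4) = 149 mm

d ≈ 149 mm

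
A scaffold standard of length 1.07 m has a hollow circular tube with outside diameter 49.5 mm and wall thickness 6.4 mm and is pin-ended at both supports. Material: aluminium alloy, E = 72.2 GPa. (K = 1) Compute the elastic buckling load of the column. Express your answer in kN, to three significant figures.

Inner diameter d_i = 49.5 − 2×6.4 = 36.70 mm
I = π(d_o⁴ − d_i⁴)/64 = π(49.5⁴ − 36.70⁴)/64 = 2.057×10^5 mm⁴
I = 2.057×10^5 mm⁴ = 2.057×10^-7 m⁴
Effective length L_e = K·L = 1 × 1.07 = 1.070 m
P_cr = π²EI / L_e² = π² × 72.2×10⁹ × 2.057×10^-7 / 1.070² = 1.280×10^5 N

P_cr ≈ 128 kN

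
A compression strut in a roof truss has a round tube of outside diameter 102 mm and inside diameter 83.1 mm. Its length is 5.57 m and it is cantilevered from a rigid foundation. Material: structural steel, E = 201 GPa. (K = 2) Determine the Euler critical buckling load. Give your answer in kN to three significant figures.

P_cr ≈ 47.5 kN

d_o = 102 mm, d_i = 83.1 mm
I = π(d_o⁴ − d_i⁴)/64 = π(102⁴ − 83.10⁴)/64 = 2.973×10^6 mm⁴
I = 2.973×10^6 mm⁴ = 2.973×10^-6 m⁴
Effective length L_e = K·L = 2 × 5.57 = 11.14 m
P_cr = π²EI / L_e² = π² × 201×10⁹ × 2.973×10^-6 / 11.14² = 4.752×10^4 N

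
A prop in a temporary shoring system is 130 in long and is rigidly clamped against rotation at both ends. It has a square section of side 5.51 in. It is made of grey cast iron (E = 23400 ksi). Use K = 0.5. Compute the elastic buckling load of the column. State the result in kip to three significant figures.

I = a⁴/12 = 5.51⁴/12 = 76.81 in⁴
Effective length L_e = K·L = 0.5 × 130 = 65.00 in
P_cr = π²EI / L_e² = π² × 23400×10³ × 76.81 / 65.00² = 4.199×10^6 lb

P_cr ≈ 4200 kip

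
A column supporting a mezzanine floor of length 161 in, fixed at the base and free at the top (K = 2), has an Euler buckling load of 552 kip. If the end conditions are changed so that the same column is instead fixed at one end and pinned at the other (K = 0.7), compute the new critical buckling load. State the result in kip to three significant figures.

P_cr ∝ 1/K², so P_cr,new = P_cr,old × (K_old/K_new)² = 552 × (2/0.7)²
= 552 × 8.163 = 4510 kip

P_cr ≈ 4510 kip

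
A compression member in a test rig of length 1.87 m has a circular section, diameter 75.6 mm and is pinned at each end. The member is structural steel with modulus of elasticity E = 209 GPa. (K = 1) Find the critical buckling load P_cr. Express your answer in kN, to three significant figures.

P_cr ≈ 946 kN

I = πd⁴/64 = π×75.6⁴/64 = 1.603×10^6 mm⁴
I = 1.603×10^6 mm⁴ = 1.603×10^-6 m⁴
Effective length L_e = K·L = 1 × 1.87 = 1.870 m
P_cr = π²EI / L_e² = π² × 209×10⁹ × 1.603×10^-6 / 1.870² = 9.458×10^5 N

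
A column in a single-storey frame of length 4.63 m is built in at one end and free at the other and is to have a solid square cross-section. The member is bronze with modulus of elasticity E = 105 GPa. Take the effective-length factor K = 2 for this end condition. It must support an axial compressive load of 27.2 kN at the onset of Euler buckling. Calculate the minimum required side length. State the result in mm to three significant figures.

a ≈ 72.1 mm

L_e = K·L = 2 × 4.63 = 9.260 m
Required I = P_cr·L_e²/(π²E) = 2.720×10^4 × 9.260² / (π² × 1.05×10^11) = 2.251×10^-6 m⁴
I_req = 2.251×10^6 mm⁴
Solid square: I = a⁴/12  ⇒  a = (12I)^(1/4) = (12×2.251×10^6)^(1/4) = 72.1 mm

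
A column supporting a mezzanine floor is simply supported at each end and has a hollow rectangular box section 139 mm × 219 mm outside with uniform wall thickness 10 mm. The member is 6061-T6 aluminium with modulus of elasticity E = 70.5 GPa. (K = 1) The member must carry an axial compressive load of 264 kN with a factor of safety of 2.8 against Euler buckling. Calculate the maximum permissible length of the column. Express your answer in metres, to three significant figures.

Inner dimensions: h_i = 219 − 2×10 = 199.0 mm, b_i = 139 − 2×10 = 119.0 mm
Weak-axis I_min = (h_o·b_o³ − h_i·b_i³)/12 with b_o = 139, b_i = 119.0 mm (shorter outer/inner sides).
I_min = (219×139³ − 199.0×119.0³)/12 = 2.107×10^7 mm⁴
I = 2.107×10^-5 m⁴
Required critical load P_cr = n·P = 2.8 × 264 = 739.2 kN = 7.392×10^5 N
From P_cr = π²EI/(K·L)²:  L = (1/K)·√(π²EI/P_cr) = (1/1)·√(π²×7.05×10^10×2.107×10^-5/7.392×10^5)
L = 4.45 m

L_max ≈ 4.45 m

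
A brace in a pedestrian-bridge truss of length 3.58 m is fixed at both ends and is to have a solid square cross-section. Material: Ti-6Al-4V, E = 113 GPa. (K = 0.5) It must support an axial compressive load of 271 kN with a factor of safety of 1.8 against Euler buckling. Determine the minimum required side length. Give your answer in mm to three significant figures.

Required P_cr = n·P = 1.8 × 271 = 487.8 kN
L_e = K·L = 0.5 × 3.58 = 1.790 m
Required I = P_cr·L_e²/(π²E) = 4.878×10^5 × 1.790² / (π² × 1.13×10^11) = 1.401×10^-6 m⁴
I_req = 1.401×10^6 mm⁴
Solid square: I = a⁴/12  ⇒  a = (12I)^(1/4) = (12×1.401×10^6)^(1/4) = 64.0 mm

a ≈ 64.0 mm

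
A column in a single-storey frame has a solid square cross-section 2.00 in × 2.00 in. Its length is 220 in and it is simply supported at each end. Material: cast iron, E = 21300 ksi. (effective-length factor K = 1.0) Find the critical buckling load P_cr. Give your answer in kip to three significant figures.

P_cr ≈ 5.79 kip

I = a⁴/12 = 2.00⁴/12 = 1.333 in⁴
Effective length L_e = K·L = 1 × 220 = 220.0 in
P_cr = π²EI / L_e² = π² × 21300×10³ × 1.333 / 220.0² = 5.791×10^3 lb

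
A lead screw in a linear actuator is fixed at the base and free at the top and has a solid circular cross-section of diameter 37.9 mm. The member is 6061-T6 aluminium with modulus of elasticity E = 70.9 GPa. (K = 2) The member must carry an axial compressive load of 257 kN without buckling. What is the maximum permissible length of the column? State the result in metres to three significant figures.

I = πd⁴/64 = π×37.9⁴/64 = 1.013×10^5 mm⁴
I = 1.013×10^-7 m⁴
At the buckling limit P_cr = P = 2.570×10^5 N
From P_cr = π²EI/(K·L)²:  L = (1/K)·√(π²EI/P_cr) = (1/2)·√(π²×7.09×10^10×1.013×10^-7/2.570×10^5)
L = 0.263 m

L_max ≈ 0.263 m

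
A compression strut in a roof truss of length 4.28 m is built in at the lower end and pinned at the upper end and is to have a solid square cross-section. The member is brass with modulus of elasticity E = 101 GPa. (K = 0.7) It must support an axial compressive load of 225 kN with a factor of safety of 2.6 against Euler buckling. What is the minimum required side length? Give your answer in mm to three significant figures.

Required P_cr = n·P = 2.6 × 225 = 585.0 kN
L_e = K·L = 0.7 × 4.28 = 2.996 m
Required I = P_cr·L_e²/(π²E) = 5.850×10^5 × 2.996² / (π² × 1.01×10^11) = 5.268×10^-6 m⁴
I_req = 5.268×10^6 mm⁴
Solid square: I = a⁴/12  ⇒  a = (12I)^(1/4) = (12×5.268×10^6)^(1/4) = 89.2 mm

a ≈ 89.2 mm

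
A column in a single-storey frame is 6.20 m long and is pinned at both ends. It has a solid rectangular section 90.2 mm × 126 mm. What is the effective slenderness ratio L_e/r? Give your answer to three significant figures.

λ ≈ 238

For a rectangle r_min = b/√12 = 90.2/√12 = 26.04 mm
L_e = K·L = 1 × 6.20 m = 6.200 m = 6200.0 mm
λ = L_e / r_min = 6200.0 / 26.04 = 238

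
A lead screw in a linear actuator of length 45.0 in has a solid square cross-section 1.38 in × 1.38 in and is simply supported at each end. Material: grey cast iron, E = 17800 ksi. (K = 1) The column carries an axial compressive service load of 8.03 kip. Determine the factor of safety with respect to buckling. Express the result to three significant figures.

I = a⁴/12 = 1.38⁴/12 = 0.3022 in⁴
Effective length L_e = K·L = 1 × 45.0 = 45.00 in
P_cr = π²EI / L_e² = π² × 17800×10³ × 0.3022 / 45.00² = 2.622×10^4 lb
Factor of safety n = P_cr / P = 26.220 / 8.03 = 3.27

n ≈ 3.27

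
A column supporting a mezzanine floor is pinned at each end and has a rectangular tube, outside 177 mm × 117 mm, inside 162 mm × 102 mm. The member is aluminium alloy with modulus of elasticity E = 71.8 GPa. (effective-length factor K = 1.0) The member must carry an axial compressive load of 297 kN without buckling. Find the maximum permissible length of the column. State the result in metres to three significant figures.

L_max ≈ 4.71 m

Weak-axis I_min = (h_o·b_o³ − h_i·b_i³)/12 with b_o = 117, b_i = 102.0 mm (shorter outer/inner sides).
I_min = (177×117³ − 162.0×102.0³)/12 = 9.297×10^6 mm⁴
I = 9.297×10^-6 m⁴
At the buckling limit P_cr = P = 2.970×10^5 N
From P_cr = π²EI/(K·L)²:  L = (1/K)·√(π²EI/P_cr) = (1/1)·√(π²×7.18×10^10×9.297×10^-6/2.970×10^5)
L = 4.71 m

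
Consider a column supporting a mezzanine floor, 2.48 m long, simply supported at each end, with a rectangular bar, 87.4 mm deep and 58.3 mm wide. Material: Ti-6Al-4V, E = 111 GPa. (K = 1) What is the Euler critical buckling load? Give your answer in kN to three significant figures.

P_cr ≈ 257 kN

Buckling occurs about the weak axis: I_min = h·b³/12 with b = 58.3 mm (the shorter side).
I_min = 87.4×58.3³/12 = 1.443×10^6 mm⁴
I = 1.443×10^6 mm⁴ = 1.443×10^-6 m⁴
Effective length L_e = K·L = 1 × 2.48 = 2.480 m
P_cr = π²EI / L_e² = π² × 111×10⁹ × 1.443×10^-6 / 2.480² = 2.571×10^5 N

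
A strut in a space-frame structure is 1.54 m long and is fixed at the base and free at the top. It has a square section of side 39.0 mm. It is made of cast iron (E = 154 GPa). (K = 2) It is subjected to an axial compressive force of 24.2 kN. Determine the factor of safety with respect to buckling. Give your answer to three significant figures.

I = a⁴/12 = 39.0⁴/12 = 1.928×10^5 mm⁴
I = 1.928×10^5 mm⁴ = 1.928×10^-7 m⁴
Effective length L_e = K·L = 2 × 1.54 = 3.080 m
P_cr = π²EI / L_e² = π² × 154×10⁹ × 1.928×10^-7 / 3.080² = 3.089×10^4 N
Factor of safety n = P_cr / P = 30.888 / 24.2 = 1.28

n ≈ 1.28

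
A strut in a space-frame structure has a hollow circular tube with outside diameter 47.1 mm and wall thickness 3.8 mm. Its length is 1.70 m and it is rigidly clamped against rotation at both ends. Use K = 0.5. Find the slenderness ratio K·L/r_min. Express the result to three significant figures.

λ ≈ 55.3

Inner diameter d_i = 47.1 − 2×3.8 = 39.50 mm
I = π(d_o⁴ − d_i⁴)/64 = π(47.1⁴ − 39.50⁴)/64 = 1.221×10^5 mm⁴
A = 516.9 mm²;  r_min = √(I/A) = √(1.221×10^5/516.9) = 15.37 mm
L_e = K·L = 0.5 × 1.70 m = 0.8500 m = 850.00 mm
λ = L_e / r_min = 850.00 / 15.37 = 55.3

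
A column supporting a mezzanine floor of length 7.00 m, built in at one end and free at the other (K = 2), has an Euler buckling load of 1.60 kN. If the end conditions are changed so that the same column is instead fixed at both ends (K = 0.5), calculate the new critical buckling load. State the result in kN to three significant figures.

P_cr ∝ 1/K², so P_cr,new = P_cr,old × (K_old/K_new)² = 1.60 × (2/0.5)²
= 1.60 × 16.00 = 25.6 kN

P_cr ≈ 25.6 kN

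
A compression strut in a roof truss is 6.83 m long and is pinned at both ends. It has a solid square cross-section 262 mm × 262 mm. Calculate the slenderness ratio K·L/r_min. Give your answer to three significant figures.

λ ≈ 90.3

For a square r = a/√12 = 262/√12 = 75.63 mm
L_e = K·L = 1 × 6.83 m = 6.830 m = 6830.0 mm
λ = L_e / r_min = 6830.0 / 75.63 = 90.3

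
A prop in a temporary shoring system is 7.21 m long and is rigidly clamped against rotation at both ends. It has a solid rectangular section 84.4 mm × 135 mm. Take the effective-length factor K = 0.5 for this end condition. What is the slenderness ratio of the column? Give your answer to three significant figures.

Buckling occurs about the weak axis: I_min = h·b³/12 with b = 84.4 mm (the shorter side).
I_min = 135×84.4³/12 = 6.764×10^6 mm⁴
A = 1.139×10^4 mm²;  r_min = √(I/A) = √(6.764×10^6/1.139×10^4) = 24.36 mm
L_e = K·L = 0.5 × 7.21 m = 3.605 m = 3605.0 mm
λ = L_e / r_min = 3605.0 / 24.36 = 148

λ ≈ 148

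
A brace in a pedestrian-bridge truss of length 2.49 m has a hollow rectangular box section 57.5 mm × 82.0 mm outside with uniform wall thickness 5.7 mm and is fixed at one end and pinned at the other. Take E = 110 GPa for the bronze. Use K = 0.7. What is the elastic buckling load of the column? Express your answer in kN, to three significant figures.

P_cr ≈ 258 kN

Inner dimensions: h_i = 82.0 − 2×5.7 = 70.60 mm, b_i = 57.5 − 2×5.7 = 46.10 mm
Weak-axis I_min = (h_o·b_o³ − h_i·b_i³)/12 with b_o = 57.5, b_i = 46.10 mm (shorter outer/inner sides).
I_min = (82.0×57.5³ − 70.60×46.10³)/12 = 7.227×10^5 mm⁴
I = 7.227×10^5 mm⁴ = 7.227×10^-7 m⁴
Effective length L_e = K·L = 0.7 × 2.49 = 1.743 m
P_cr = π²EI / L_e² = π² × 110×10⁹ × 7.227×10^-7 / 1.743² = 2.583×10^5 N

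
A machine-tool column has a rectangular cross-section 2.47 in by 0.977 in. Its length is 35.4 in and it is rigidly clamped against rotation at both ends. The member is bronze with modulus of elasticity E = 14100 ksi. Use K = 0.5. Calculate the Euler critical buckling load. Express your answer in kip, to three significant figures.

P_cr ≈ 85.3 kip

Buckling occurs about the weak axis: I_min = h·b³/12 with b = 0.977 in (the shorter side).
I_min = 2.47×0.977³/12 = 0.1920 in⁴
Effective length L_e = K·L = 0.5 × 35.4 = 17.70 in
P_cr = π²EI / L_e² = π² × 14100×10³ × 0.1920 / 17.70² = 8.527×10^4 lb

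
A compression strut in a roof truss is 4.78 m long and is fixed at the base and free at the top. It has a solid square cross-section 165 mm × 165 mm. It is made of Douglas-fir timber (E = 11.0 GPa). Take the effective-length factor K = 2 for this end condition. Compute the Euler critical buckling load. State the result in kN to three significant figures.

P_cr ≈ 73.4 kN

I = a⁴/12 = 165⁴/12 = 6.177×10^7 mm⁴
I = 6.177×10^7 mm⁴ = 6.177×10^-5 m⁴
Effective length L_e = K·L = 2 × 4.78 = 9.560 m
P_cr = π²EI / L_e² = π² × 11.0×10⁹ × 6.177×10^-5 / 9.560² = 7.337×10^4 N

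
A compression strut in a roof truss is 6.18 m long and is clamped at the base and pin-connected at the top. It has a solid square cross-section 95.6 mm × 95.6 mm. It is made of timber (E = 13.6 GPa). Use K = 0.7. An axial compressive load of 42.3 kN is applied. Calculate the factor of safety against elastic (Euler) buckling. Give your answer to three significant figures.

n ≈ 1.18

I = a⁴/12 = 95.6⁴/12 = 6.961×10^6 mm⁴
I = 6.961×10^6 mm⁴ = 6.961×10^-6 m⁴
Effective length L_e = K·L = 0.7 × 6.18 = 4.326 m
P_cr = π²EI / L_e² = π² × 13.6×10⁹ × 6.961×10^-6 / 4.326² = 4.992×10^4 N
Factor of safety n = P_cr / P = 49.925 / 42.3 = 1.18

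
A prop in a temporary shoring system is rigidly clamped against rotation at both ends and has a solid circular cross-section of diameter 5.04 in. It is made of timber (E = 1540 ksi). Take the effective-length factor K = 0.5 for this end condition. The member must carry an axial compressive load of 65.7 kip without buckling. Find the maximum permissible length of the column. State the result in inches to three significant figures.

I = πd⁴/64 = π×5.04⁴/64 = 31.67 in⁴
At the buckling limit P_cr = P = 6.570×10^4 lb
From P_cr = π²EI/(K·L)²:  L = (1/K)·√(π²EI/P_cr) = (1/0.5)·√(π²×1.54×10^6×31.67/6.570×10^4)
L = 171 in

L_max ≈ 171 in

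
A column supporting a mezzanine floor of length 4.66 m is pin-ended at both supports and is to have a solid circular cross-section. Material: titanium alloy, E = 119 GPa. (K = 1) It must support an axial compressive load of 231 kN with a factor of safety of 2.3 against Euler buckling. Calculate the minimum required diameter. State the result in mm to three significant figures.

d ≈ 119 mm

Required P_cr = n·P = 2.3 × 231 = 531.3 kN
L_e = K·L = 1 × 4.66 = 4.660 m
Required I = P_cr·L_e²/(π²E) = 5.313×10^5 × 4.660² / (π² × 1.19×10^11) = 9.823×10^-6 m⁴
I_req = 9.823×10^6 mm⁴
Solid circle: I = πd⁴/64  ⇒  d = (64I/π)^(1/4) = (64×9.823×10^6/π)^(1/4) = 119 mm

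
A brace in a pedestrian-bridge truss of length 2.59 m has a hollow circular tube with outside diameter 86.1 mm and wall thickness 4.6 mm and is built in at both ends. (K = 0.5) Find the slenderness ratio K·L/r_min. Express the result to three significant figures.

λ ≈ 44.9

Inner diameter d_i = 86.1 − 2×4.6 = 76.90 mm
I = π(d_o⁴ − d_i⁴)/64 = π(86.1⁴ − 76.90⁴)/64 = 9.810×10^5 mm⁴
A = 1.178×10^3 mm²;  r_min = √(I/A) = √(9.810×10^5/1.178×10^3) = 28.86 mm
L_e = K·L = 0.5 × 2.59 m = 1.295 m = 1295.0 mm
λ = L_e / r_min = 1295.0 / 28.86 = 44.9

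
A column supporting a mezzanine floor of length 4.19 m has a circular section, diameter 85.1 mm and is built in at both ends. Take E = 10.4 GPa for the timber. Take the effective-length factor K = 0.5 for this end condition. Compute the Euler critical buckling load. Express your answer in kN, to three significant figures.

I = πd⁴/64 = π×85.1⁴/64 = 2.574×10^6 mm⁴
I = 2.574×10^6 mm⁴ = 2.574×10^-6 m⁴
Effective length L_e = K·L = 0.5 × 4.19 = 2.095 m
P_cr = π²EI / L_e² = π² × 10.4×10⁹ × 2.574×10^-6 / 2.095² = 6.021×10^4 N

P_cr ≈ 60.2 kN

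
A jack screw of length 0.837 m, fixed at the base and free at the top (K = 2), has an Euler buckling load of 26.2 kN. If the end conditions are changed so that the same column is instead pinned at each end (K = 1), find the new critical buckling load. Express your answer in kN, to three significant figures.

P_cr ∝ 1/K², so P_cr,new = P_cr,old × (K_old/K_new)² = 26.2 × (2/1)²
= 26.2 × 4.000 = 105 kN

P_cr ≈ 105 kN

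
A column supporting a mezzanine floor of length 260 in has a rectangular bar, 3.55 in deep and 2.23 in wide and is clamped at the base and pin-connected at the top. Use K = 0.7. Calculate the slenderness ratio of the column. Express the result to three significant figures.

λ ≈ 283

Buckling occurs about the weak axis: I_min = h·b³/12 with b = 2.23 in (the shorter side).
I_min = 3.55×2.23³/12 = 3.281 in⁴
A = 7.916 in²;  r_min = √(I/A) = √(3.281/7.916) = 0.6437 in
L_e = K·L = 0.7 × 260 = 182.0 in
λ = L_e / r_min = 182.00 / 0.6437 = 283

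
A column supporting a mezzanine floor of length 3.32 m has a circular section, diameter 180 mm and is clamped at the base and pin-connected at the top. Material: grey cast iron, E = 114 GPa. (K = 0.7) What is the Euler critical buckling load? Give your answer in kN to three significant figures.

P_cr ≈ 10700 kN

I = πd⁴/64 = π×180⁴/64 = 5.153×10^7 mm⁴
I = 5.153×10^7 mm⁴ = 5.153×10^-5 m⁴
Effective length L_e = K·L = 0.7 × 3.32 = 2.324 m
P_cr = π²EI / L_e² = π² × 114×10⁹ × 5.153×10^-5 / 2.324² = 1.073×10^7 N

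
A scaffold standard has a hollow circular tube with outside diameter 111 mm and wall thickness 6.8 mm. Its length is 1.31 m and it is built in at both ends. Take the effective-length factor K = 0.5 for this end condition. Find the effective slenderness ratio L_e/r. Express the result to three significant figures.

λ ≈ 17.7

Inner diameter d_i = 111 − 2×6.8 = 97.40 mm
I = π(d_o⁴ − d_i⁴)/64 = π(111⁴ − 97.40⁴)/64 = 3.034×10^6 mm⁴
A = 2.226×10^3 mm²;  r_min = √(I/A) = √(3.034×10^6/2.226×10^3) = 36.92 mm
L_e = K·L = 0.5 × 1.31 m = 0.6550 m = 655.00 mm
λ = L_e / r_min = 655.00 / 36.92 = 17.7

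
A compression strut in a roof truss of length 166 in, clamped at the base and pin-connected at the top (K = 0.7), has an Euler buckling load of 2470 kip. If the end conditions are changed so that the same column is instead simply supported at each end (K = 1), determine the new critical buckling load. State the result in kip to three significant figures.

P_cr ∝ 1/K², so P_cr,new = P_cr,old × (K_old/K_new)² = 2470 × (0.7/1)²
= 2470 × 0.4900 = 1210 kip

P_cr ≈ 1210 kip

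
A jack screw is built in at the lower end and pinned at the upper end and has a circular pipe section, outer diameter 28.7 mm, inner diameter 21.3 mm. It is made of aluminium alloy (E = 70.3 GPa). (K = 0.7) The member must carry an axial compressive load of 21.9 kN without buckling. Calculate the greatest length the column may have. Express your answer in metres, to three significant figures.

L_max ≈ 1.22 m

d_o = 28.7 mm, d_i = 21.3 mm
I = π(d_o⁴ − d_i⁴)/64 = π(28.7⁴ − 21.30⁴)/64 = 2.320×10^4 mm⁴
I = 2.320×10^-8 m⁴
At the buckling limit P_cr = P = 2.190×10^4 N
From P_cr = π²EI/(K·L)²:  L = (1/K)·√(π²EI/P_cr) = (1/0.7)·√(π²×7.03×10^10×2.320×10^-8/2.190×10^4)
L = 1.22 m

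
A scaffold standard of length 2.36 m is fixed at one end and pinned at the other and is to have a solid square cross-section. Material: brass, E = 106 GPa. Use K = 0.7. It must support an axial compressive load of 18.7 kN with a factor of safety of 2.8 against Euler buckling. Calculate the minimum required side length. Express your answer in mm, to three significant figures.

a ≈ 35.8 mm

Required P_cr = n·P = 2.8 × 18.7 = 52.36 kN
L_e = K·L = 0.7 × 2.36 = 1.652 m
Required I = P_cr·L_e²/(π²E) = 5.236×10^4 × 1.652² / (π² × 1.06×10^11) = 1.366×10^-7 m⁴
I_req = 1.366×10^5 mm⁴
Solid square: I = a⁴/12  ⇒  a = (12I)^(1/4) = (12×1.366×10^5)^(1/4) = 35.8 mm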